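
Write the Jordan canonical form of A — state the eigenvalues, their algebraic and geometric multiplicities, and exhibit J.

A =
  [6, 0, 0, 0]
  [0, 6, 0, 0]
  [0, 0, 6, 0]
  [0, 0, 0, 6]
J_1(6) ⊕ J_1(6) ⊕ J_1(6) ⊕ J_1(6)

The characteristic polynomial is
  det(x·I − A) = x^4 - 24*x^3 + 216*x^2 - 864*x + 1296 = (x - 6)^4

Eigenvalues and multiplicities (the geometric multiplicity of λ is n − rank(A − λI), which equals the number of Jordan blocks for λ):
  λ = 6: algebraic multiplicity = 4, geometric multiplicity = 4

Determining the block sizes for each eigenvalue:
  λ = 6: gm = am = 4, so every block has size 1 → block sizes [1, 1, 1, 1]

Assembling the blocks gives a Jordan form
J =
  [6, 0, 0, 0]
  [0, 6, 0, 0]
  [0, 0, 6, 0]
  [0, 0, 0, 6]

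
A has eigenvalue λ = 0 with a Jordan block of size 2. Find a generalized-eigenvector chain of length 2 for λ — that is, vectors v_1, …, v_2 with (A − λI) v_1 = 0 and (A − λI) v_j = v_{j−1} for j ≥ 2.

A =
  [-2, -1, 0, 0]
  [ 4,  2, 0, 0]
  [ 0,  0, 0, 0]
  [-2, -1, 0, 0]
A Jordan chain for λ = 0 of length 2:
v_1 = (-2, 4, 0, -2)ᵀ
v_2 = (1, 0, 0, 0)ᵀ

Let N = A − (0)·I. We want v_2 with N^2 v_2 = 0 but N^1 v_2 ≠ 0; then v_{j-1} := N · v_j for j = 2, …, 2.

Pick v_2 = (1, 0, 0, 0)ᵀ.
Then v_1 = N · v_2 = (-2, 4, 0, -2)ᵀ.

Sanity check: (A − (0)·I) v_1 = (0, 0, 0, 0)ᵀ = 0. ✓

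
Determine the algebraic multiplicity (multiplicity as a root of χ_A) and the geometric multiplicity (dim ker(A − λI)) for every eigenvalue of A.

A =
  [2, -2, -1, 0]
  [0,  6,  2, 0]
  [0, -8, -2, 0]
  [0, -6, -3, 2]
λ = 2: alg = 4, geom = 3

Step 1 — factor the characteristic polynomial to read off the algebraic multiplicities:
  χ_A(x) = (x - 2)^4

Step 2 — compute geometric multiplicities via the rank-nullity identity g(λ) = n − rank(A − λI):
  rank(A − (2)·I) = 1, so dim ker(A − (2)·I) = n − 1 = 3

Summary:
  λ = 2: algebraic multiplicity = 4, geometric multiplicity = 3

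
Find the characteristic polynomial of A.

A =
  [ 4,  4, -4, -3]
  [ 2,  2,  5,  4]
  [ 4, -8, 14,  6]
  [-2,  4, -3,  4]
x^4 - 24*x^3 + 216*x^2 - 864*x + 1296

Expanding det(x·I − A) (e.g. by cofactor expansion or by noting that A is similar to its Jordan form J, which has the same characteristic polynomial as A) gives
  χ_A(x) = x^4 - 24*x^3 + 216*x^2 - 864*x + 1296
which factors as (x - 6)^4. The eigenvalues (with algebraic multiplicities) are λ = 6 with multiplicity 4.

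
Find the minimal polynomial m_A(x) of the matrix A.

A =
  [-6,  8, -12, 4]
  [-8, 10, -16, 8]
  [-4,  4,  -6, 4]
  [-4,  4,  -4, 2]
x^2 - 4

The characteristic polynomial is χ_A(x) = (x - 2)^2*(x + 2)^2, so the eigenvalues are known. The minimal polynomial is
  m_A(x) = Π_λ (x − λ)^{k_λ}
where k_λ is the size of the *largest* Jordan block for λ (equivalently, the smallest k with (A − λI)^k v = 0 for every generalised eigenvector v of λ).

  λ = -2: largest Jordan block has size 1, contributing (x + 2)
  λ = 2: largest Jordan block has size 1, contributing (x − 2)

So m_A(x) = (x - 2)*(x + 2) = x^2 - 4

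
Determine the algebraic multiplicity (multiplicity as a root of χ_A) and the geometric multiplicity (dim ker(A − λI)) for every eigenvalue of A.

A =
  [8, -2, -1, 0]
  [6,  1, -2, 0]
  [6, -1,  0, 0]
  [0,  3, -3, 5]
λ = 2: alg = 2, geom = 1; λ = 5: alg = 2, geom = 2

Step 1 — factor the characteristic polynomial to read off the algebraic multiplicities:
  χ_A(x) = (x - 5)^2*(x - 2)^2

Step 2 — compute geometric multiplicities via the rank-nullity identity g(λ) = n − rank(A − λI):
  rank(A − (2)·I) = 3, so dim ker(A − (2)·I) = n − 3 = 1
  rank(A − (5)·I) = 2, so dim ker(A − (5)·I) = n − 2 = 2

Summary:
  λ = 2: algebraic multiplicity = 2, geometric multiplicity = 1
  λ = 5: algebraic multiplicity = 2, geometric multiplicity = 2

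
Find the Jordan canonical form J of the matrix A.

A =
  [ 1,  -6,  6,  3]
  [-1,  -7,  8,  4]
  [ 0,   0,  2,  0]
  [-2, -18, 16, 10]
J_2(1) ⊕ J_1(2) ⊕ J_1(2)

The characteristic polynomial is
  det(x·I − A) = x^4 - 6*x^3 + 13*x^2 - 12*x + 4 = (x - 2)^2*(x - 1)^2

Eigenvalues and multiplicities (the geometric multiplicity of λ is n − rank(A − λI), which equals the number of Jordan blocks for λ):
  λ = 1: algebraic multiplicity = 2, geometric multiplicity = 1
  λ = 2: algebraic multiplicity = 2, geometric multiplicity = 2

Determining the block sizes for each eigenvalue:
  λ = 1: one block (gm = 1), so the single block has size am = 2 → block sizes [2]
  λ = 2: gm = am = 2, so every block has size 1 → block sizes [1, 1]

Assembling the blocks gives a Jordan form
J =
  [1, 1, 0, 0]
  [0, 1, 0, 0]
  [0, 0, 2, 0]
  [0, 0, 0, 2]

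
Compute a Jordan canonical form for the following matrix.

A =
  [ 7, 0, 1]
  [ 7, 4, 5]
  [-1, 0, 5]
J_1(4) ⊕ J_2(6)

The characteristic polynomial is
  det(x·I − A) = x^3 - 16*x^2 + 84*x - 144 = (x - 6)^2*(x - 4)

Eigenvalues and multiplicities (the geometric multiplicity of λ is n − rank(A − λI), which equals the number of Jordan blocks for λ):
  λ = 4: algebraic multiplicity = 1, geometric multiplicity = 1
  λ = 6: algebraic multiplicity = 2, geometric multiplicity = 1

Determining the block sizes for each eigenvalue:
  λ = 4: one block (gm = 1), so the single block has size am = 1 → block sizes [1]
  λ = 6: one block (gm = 1), so the single block has size am = 2 → block sizes [2]

Assembling the blocks gives a Jordan form
J =
  [4, 0, 0]
  [0, 6, 1]
  [0, 0, 6]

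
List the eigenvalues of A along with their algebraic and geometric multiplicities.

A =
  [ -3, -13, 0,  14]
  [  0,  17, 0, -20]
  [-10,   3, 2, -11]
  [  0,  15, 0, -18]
λ = -3: alg = 2, geom = 1; λ = 2: alg = 2, geom = 1

Step 1 — factor the characteristic polynomial to read off the algebraic multiplicities:
  χ_A(x) = (x - 2)^2*(x + 3)^2

Step 2 — compute geometric multiplicities via the rank-nullity identity g(λ) = n − rank(A − λI):
  rank(A − (-3)·I) = 3, so dim ker(A − (-3)·I) = n − 3 = 1
  rank(A − (2)·I) = 3, so dim ker(A − (2)·I) = n − 3 = 1

Summary:
  λ = -3: algebraic multiplicity = 2, geometric multiplicity = 1
  λ = 2: algebraic multiplicity = 2, geometric multiplicity = 1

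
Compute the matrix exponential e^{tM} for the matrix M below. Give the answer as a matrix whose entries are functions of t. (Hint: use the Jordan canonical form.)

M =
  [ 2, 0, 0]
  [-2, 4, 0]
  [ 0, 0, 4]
e^{tM} =
  [exp(2*t), 0, 0]
  [-exp(4*t) + exp(2*t), exp(4*t), 0]
  [0, 0, exp(4*t)]

Strategy: write M = P · J · P⁻¹ where J is a Jordan canonical form, so e^{tM} = P · e^{tJ} · P⁻¹, and e^{tJ} can be computed block-by-block.

M has Jordan form
J =
  [2, 0, 0]
  [0, 4, 0]
  [0, 0, 4]
(up to reordering of blocks).

Per-block formulas:
  For a 1×1 block at λ = 4: exp(t · [4]) = [e^(4t)].
  For a 1×1 block at λ = 2: exp(t · [2]) = [e^(2t)].

After assembling e^{tJ} and conjugating by P, we get:

e^{tM} =
  [exp(2*t), 0, 0]
  [-exp(4*t) + exp(2*t), exp(4*t), 0]
  [0, 0, exp(4*t)]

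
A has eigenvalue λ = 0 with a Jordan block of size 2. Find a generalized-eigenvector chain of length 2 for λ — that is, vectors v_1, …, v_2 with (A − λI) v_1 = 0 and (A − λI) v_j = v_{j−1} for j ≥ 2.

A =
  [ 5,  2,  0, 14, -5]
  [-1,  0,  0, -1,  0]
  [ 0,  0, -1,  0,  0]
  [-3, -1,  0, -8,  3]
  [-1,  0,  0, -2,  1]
A Jordan chain for λ = 0 of length 2:
v_1 = (-1, -2, 0, 1, 1)ᵀ
v_2 = (5, 8, 0, -3, 0)ᵀ

Let N = A − (0)·I. We want v_2 with N^2 v_2 = 0 but N^1 v_2 ≠ 0; then v_{j-1} := N · v_j for j = 2, …, 2.

Pick v_2 = (5, 8, 0, -3, 0)ᵀ.
Then v_1 = N · v_2 = (-1, -2, 0, 1, 1)ᵀ.

Sanity check: (A − (0)·I) v_1 = (0, 0, 0, 0, 0)ᵀ = 0. ✓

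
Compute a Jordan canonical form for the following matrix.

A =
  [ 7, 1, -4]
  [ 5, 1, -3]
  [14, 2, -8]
J_3(0)

The characteristic polynomial is
  det(x·I − A) = x^3

Eigenvalues and multiplicities (the geometric multiplicity of λ is n − rank(A − λI), which equals the number of Jordan blocks for λ):
  λ = 0: algebraic multiplicity = 3, geometric multiplicity = 1

Determining the block sizes for each eigenvalue:
  λ = 0: one block (gm = 1), so the single block has size am = 3 → block sizes [3]

Assembling the blocks gives a Jordan form
J =
  [0, 1, 0]
  [0, 0, 1]
  [0, 0, 0]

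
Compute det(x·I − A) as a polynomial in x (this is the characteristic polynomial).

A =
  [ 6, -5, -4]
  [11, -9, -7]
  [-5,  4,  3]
x^3

Expanding det(x·I − A) (e.g. by cofactor expansion or by noting that A is similar to its Jordan form J, which has the same characteristic polynomial as A) gives
  χ_A(x) = x^3
which factors as x^3. The eigenvalues (with algebraic multiplicities) are λ = 0 with multiplicity 3.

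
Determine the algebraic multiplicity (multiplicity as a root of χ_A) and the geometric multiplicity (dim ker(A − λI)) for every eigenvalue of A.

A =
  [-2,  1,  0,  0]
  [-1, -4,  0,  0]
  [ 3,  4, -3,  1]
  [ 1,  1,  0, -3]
λ = -3: alg = 4, geom = 2

Step 1 — factor the characteristic polynomial to read off the algebraic multiplicities:
  χ_A(x) = (x + 3)^4

Step 2 — compute geometric multiplicities via the rank-nullity identity g(λ) = n − rank(A − λI):
  rank(A − (-3)·I) = 2, so dim ker(A − (-3)·I) = n − 2 = 2

Summary:
  λ = -3: algebraic multiplicity = 4, geometric multiplicity = 2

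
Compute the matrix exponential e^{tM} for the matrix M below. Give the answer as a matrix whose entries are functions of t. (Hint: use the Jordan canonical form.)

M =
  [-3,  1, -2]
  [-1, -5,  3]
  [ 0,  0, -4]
e^{tM} =
  [t*exp(-4*t) + exp(-4*t), t*exp(-4*t), t^2*exp(-4*t)/2 - 2*t*exp(-4*t)]
  [-t*exp(-4*t), -t*exp(-4*t) + exp(-4*t), -t^2*exp(-4*t)/2 + 3*t*exp(-4*t)]
  [0, 0, exp(-4*t)]

Strategy: write M = P · J · P⁻¹ where J is a Jordan canonical form, so e^{tM} = P · e^{tJ} · P⁻¹, and e^{tJ} can be computed block-by-block.

M has Jordan form
J =
  [-4,  1,  0]
  [ 0, -4,  1]
  [ 0,  0, -4]
(up to reordering of blocks).

Per-block formulas:
  For a 3×3 Jordan block J_3(-4): exp(t · J_3(-4)) = e^(-4t)·(I + t·N + (t^2/2)·N^2), where N is the 3×3 nilpotent shift.

After assembling e^{tJ} and conjugating by P, we get:

e^{tM} =
  [t*exp(-4*t) + exp(-4*t), t*exp(-4*t), t^2*exp(-4*t)/2 - 2*t*exp(-4*t)]
  [-t*exp(-4*t), -t*exp(-4*t) + exp(-4*t), -t^2*exp(-4*t)/2 + 3*t*exp(-4*t)]
  [0, 0, exp(-4*t)]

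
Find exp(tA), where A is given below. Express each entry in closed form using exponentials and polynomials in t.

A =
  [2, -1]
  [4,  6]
e^{tA} =
  [-2*t*exp(4*t) + exp(4*t), -t*exp(4*t)]
  [4*t*exp(4*t), 2*t*exp(4*t) + exp(4*t)]

Strategy: write A = P · J · P⁻¹ where J is a Jordan canonical form, so e^{tA} = P · e^{tJ} · P⁻¹, and e^{tJ} can be computed block-by-block.

A has Jordan form
J =
  [4, 1]
  [0, 4]
(up to reordering of blocks).

Per-block formulas:
  For a 2×2 Jordan block J_2(4): exp(t · J_2(4)) = e^(4t)·(I + t·N), where N is the 2×2 nilpotent shift.

After assembling e^{tJ} and conjugating by P, we get:

e^{tA} =
  [-2*t*exp(4*t) + exp(4*t), -t*exp(4*t)]
  [4*t*exp(4*t), 2*t*exp(4*t) + exp(4*t)]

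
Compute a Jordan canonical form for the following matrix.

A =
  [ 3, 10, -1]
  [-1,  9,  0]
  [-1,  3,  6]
J_3(6)

The characteristic polynomial is
  det(x·I − A) = x^3 - 18*x^2 + 108*x - 216 = (x - 6)^3

Eigenvalues and multiplicities (the geometric multiplicity of λ is n − rank(A − λI), which equals the number of Jordan blocks for λ):
  λ = 6: algebraic multiplicity = 3, geometric multiplicity = 1

Determining the block sizes for each eigenvalue:
  λ = 6: one block (gm = 1), so the single block has size am = 3 → block sizes [3]

Assembling the blocks gives a Jordan form
J =
  [6, 1, 0]
  [0, 6, 1]
  [0, 0, 6]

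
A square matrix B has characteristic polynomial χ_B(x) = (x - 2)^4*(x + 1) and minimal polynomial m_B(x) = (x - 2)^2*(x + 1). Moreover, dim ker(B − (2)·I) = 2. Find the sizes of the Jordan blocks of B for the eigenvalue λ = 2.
Block sizes for λ = 2: [2, 2]

Step 1 — from the characteristic polynomial, algebraic multiplicity of λ = 2 is 4. From dim ker(B − (2)·I) = 2, there are exactly 2 Jordan blocks for λ = 2.
Step 2 — from the minimal polynomial, the factor (x − 2)^2 tells us the largest block for λ = 2 has size 2.
Step 3 — with total size 4, 2 blocks, and largest block 2, the block sizes (in nonincreasing order) are [2, 2].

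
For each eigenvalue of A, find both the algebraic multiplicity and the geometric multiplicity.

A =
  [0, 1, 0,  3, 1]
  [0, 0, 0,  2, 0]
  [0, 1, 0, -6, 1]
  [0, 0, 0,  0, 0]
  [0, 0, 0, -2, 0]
λ = 0: alg = 5, geom = 3

Step 1 — factor the characteristic polynomial to read off the algebraic multiplicities:
  χ_A(x) = x^5

Step 2 — compute geometric multiplicities via the rank-nullity identity g(λ) = n − rank(A − λI):
  rank(A − (0)·I) = 2, so dim ker(A − (0)·I) = n − 2 = 3

Summary:
  λ = 0: algebraic multiplicity = 5, geometric multiplicity = 3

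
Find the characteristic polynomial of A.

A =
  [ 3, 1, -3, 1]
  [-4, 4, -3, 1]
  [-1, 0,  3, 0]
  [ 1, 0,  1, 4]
x^4 - 14*x^3 + 73*x^2 - 168*x + 144

Expanding det(x·I − A) (e.g. by cofactor expansion or by noting that A is similar to its Jordan form J, which has the same characteristic polynomial as A) gives
  χ_A(x) = x^4 - 14*x^3 + 73*x^2 - 168*x + 144
which factors as (x - 4)^2*(x - 3)^2. The eigenvalues (with algebraic multiplicities) are λ = 3 with multiplicity 2, λ = 4 with multiplicity 2.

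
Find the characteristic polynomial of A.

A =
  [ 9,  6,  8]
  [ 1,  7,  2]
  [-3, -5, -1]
x^3 - 15*x^2 + 75*x - 125

Expanding det(x·I − A) (e.g. by cofactor expansion or by noting that A is similar to its Jordan form J, which has the same characteristic polynomial as A) gives
  χ_A(x) = x^3 - 15*x^2 + 75*x - 125
which factors as (x - 5)^3. The eigenvalues (with algebraic multiplicities) are λ = 5 with multiplicity 3.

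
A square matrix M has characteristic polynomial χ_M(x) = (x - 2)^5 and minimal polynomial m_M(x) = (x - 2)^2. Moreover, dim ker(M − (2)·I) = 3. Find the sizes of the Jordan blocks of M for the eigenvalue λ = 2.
Block sizes for λ = 2: [2, 2, 1]

Step 1 — from the characteristic polynomial, algebraic multiplicity of λ = 2 is 5. From dim ker(M − (2)·I) = 3, there are exactly 3 Jordan blocks for λ = 2.
Step 2 — from the minimal polynomial, the factor (x − 2)^2 tells us the largest block for λ = 2 has size 2.
Step 3 — with total size 5, 3 blocks, and largest block 2, the block sizes (in nonincreasing order) are [2, 2, 1].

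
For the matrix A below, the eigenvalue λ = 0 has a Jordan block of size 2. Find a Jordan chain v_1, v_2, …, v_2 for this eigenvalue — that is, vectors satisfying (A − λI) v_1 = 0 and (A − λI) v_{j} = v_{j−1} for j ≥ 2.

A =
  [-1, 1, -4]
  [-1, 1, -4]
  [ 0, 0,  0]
A Jordan chain for λ = 0 of length 2:
v_1 = (-1, -1, 0)ᵀ
v_2 = (1, 0, 0)ᵀ

Let N = A − (0)·I. We want v_2 with N^2 v_2 = 0 but N^1 v_2 ≠ 0; then v_{j-1} := N · v_j for j = 2, …, 2.

Pick v_2 = (1, 0, 0)ᵀ.
Then v_1 = N · v_2 = (-1, -1, 0)ᵀ.

Sanity check: (A − (0)·I) v_1 = (0, 0, 0)ᵀ = 0. ✓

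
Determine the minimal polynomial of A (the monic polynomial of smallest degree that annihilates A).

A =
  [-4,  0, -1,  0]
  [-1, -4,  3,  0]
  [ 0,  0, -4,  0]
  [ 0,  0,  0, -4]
x^3 + 12*x^2 + 48*x + 64

The characteristic polynomial is χ_A(x) = (x + 4)^4, so the eigenvalues are known. The minimal polynomial is
  m_A(x) = Π_λ (x − λ)^{k_λ}
where k_λ is the size of the *largest* Jordan block for λ (equivalently, the smallest k with (A − λI)^k v = 0 for every generalised eigenvector v of λ).

  λ = -4: largest Jordan block has size 3, contributing (x + 4)^3

So m_A(x) = (x + 4)^3 = x^3 + 12*x^2 + 48*x + 64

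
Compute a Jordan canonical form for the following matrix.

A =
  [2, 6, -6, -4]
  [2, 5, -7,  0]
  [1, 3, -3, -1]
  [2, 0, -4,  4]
J_3(2) ⊕ J_1(2)

The characteristic polynomial is
  det(x·I − A) = x^4 - 8*x^3 + 24*x^2 - 32*x + 16 = (x - 2)^4

Eigenvalues and multiplicities (the geometric multiplicity of λ is n − rank(A − λI), which equals the number of Jordan blocks for λ):
  λ = 2: algebraic multiplicity = 4, geometric multiplicity = 2

Determining the block sizes for each eigenvalue:
  λ = 2: with am = 4 and gm = 2, the partition is not yet determined (e.g. several partitions of 4 into 2 parts exist). Let N = A − (2)·I. Computing rank(N^1) = 2, rank(N^2) = 1, rank(N^3) = 0; the number of blocks of size ≥ j is rank(N^{j−1}) − rank(N^j), giving [2, 1, 1]. So we have 1 block(s) of size 3, 1 block(s) of size 1 → block sizes [3, 1]

Assembling the blocks gives a Jordan form
J =
  [2, 1, 0, 0]
  [0, 2, 1, 0]
  [0, 0, 2, 0]
  [0, 0, 0, 2]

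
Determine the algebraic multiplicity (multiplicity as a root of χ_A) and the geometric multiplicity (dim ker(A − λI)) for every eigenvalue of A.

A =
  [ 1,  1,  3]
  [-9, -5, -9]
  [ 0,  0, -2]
λ = -2: alg = 3, geom = 2

Step 1 — factor the characteristic polynomial to read off the algebraic multiplicities:
  χ_A(x) = (x + 2)^3

Step 2 — compute geometric multiplicities via the rank-nullity identity g(λ) = n − rank(A − λI):
  rank(A − (-2)·I) = 1, so dim ker(A − (-2)·I) = n − 1 = 2

Summary:
  λ = -2: algebraic multiplicity = 3, geometric multiplicity = 2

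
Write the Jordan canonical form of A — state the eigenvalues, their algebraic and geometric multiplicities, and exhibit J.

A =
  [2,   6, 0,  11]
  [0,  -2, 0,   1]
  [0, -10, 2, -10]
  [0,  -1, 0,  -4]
J_2(-3) ⊕ J_1(2) ⊕ J_1(2)

The characteristic polynomial is
  det(x·I − A) = x^4 + 2*x^3 - 11*x^2 - 12*x + 36 = (x - 2)^2*(x + 3)^2

Eigenvalues and multiplicities (the geometric multiplicity of λ is n − rank(A − λI), which equals the number of Jordan blocks for λ):
  λ = -3: algebraic multiplicity = 2, geometric multiplicity = 1
  λ = 2: algebraic multiplicity = 2, geometric multiplicity = 2

Determining the block sizes for each eigenvalue:
  λ = -3: one block (gm = 1), so the single block has size am = 2 → block sizes [2]
  λ = 2: gm = am = 2, so every block has size 1 → block sizes [1, 1]

Assembling the blocks gives a Jordan form
J =
  [-3,  1, 0, 0]
  [ 0, -3, 0, 0]
  [ 0,  0, 2, 0]
  [ 0,  0, 0, 2]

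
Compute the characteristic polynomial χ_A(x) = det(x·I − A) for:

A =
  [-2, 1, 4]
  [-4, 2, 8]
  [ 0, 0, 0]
x^3

Expanding det(x·I − A) (e.g. by cofactor expansion or by noting that A is similar to its Jordan form J, which has the same characteristic polynomial as A) gives
  χ_A(x) = x^3
which factors as x^3. The eigenvalues (with algebraic multiplicities) are λ = 0 with multiplicity 3.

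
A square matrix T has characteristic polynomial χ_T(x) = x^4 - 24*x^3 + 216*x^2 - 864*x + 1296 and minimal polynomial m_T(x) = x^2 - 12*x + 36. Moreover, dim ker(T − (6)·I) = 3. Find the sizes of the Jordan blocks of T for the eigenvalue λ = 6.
Block sizes for λ = 6: [2, 1, 1]

Step 1 — from the characteristic polynomial, algebraic multiplicity of λ = 6 is 4. From dim ker(T − (6)·I) = 3, there are exactly 3 Jordan blocks for λ = 6.
Step 2 — from the minimal polynomial, the factor (x − 6)^2 tells us the largest block for λ = 6 has size 2.
Step 3 — with total size 4, 3 blocks, and largest block 2, the block sizes (in nonincreasing order) are [2, 1, 1].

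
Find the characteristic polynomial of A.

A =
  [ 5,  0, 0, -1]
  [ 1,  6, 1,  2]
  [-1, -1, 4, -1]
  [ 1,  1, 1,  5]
x^4 - 20*x^3 + 150*x^2 - 500*x + 625

Expanding det(x·I − A) (e.g. by cofactor expansion or by noting that A is similar to its Jordan form J, which has the same characteristic polynomial as A) gives
  χ_A(x) = x^4 - 20*x^3 + 150*x^2 - 500*x + 625
which factors as (x - 5)^4. The eigenvalues (with algebraic multiplicities) are λ = 5 with multiplicity 4.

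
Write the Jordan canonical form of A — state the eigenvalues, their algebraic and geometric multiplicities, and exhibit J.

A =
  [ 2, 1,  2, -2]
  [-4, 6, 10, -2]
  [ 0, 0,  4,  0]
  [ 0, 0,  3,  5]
J_2(4) ⊕ J_1(4) ⊕ J_1(5)

The characteristic polynomial is
  det(x·I − A) = x^4 - 17*x^3 + 108*x^2 - 304*x + 320 = (x - 5)*(x - 4)^3

Eigenvalues and multiplicities (the geometric multiplicity of λ is n − rank(A − λI), which equals the number of Jordan blocks for λ):
  λ = 4: algebraic multiplicity = 3, geometric multiplicity = 2
  λ = 5: algebraic multiplicity = 1, geometric multiplicity = 1

Determining the block sizes for each eigenvalue:
  λ = 4: 2 blocks summing to 3 forces exactly one block of size 2 and the rest size 1 → block sizes [2, 1]
  λ = 5: one block (gm = 1), so the single block has size am = 1 → block sizes [1]

Assembling the blocks gives a Jordan form
J =
  [4, 1, 0, 0]
  [0, 4, 0, 0]
  [0, 0, 4, 0]
  [0, 0, 0, 5]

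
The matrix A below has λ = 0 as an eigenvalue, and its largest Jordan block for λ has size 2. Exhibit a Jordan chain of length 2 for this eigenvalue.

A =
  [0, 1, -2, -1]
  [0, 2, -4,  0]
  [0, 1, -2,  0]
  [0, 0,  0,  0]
A Jordan chain for λ = 0 of length 2:
v_1 = (1, 2, 1, 0)ᵀ
v_2 = (0, 1, 0, 0)ᵀ

Let N = A − (0)·I. We want v_2 with N^2 v_2 = 0 but N^1 v_2 ≠ 0; then v_{j-1} := N · v_j for j = 2, …, 2.

Pick v_2 = (0, 1, 0, 0)ᵀ.
Then v_1 = N · v_2 = (1, 2, 1, 0)ᵀ.

Sanity check: (A − (0)·I) v_1 = (0, 0, 0, 0)ᵀ = 0. ✓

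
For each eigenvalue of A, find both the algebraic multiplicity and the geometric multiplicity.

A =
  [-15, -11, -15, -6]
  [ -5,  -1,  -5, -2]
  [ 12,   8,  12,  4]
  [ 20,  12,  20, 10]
λ = 0: alg = 1, geom = 1; λ = 2: alg = 3, geom = 2

Step 1 — factor the characteristic polynomial to read off the algebraic multiplicities:
  χ_A(x) = x*(x - 2)^3

Step 2 — compute geometric multiplicities via the rank-nullity identity g(λ) = n − rank(A − λI):
  rank(A − (0)·I) = 3, so dim ker(A − (0)·I) = n − 3 = 1
  rank(A − (2)·I) = 2, so dim ker(A − (2)·I) = n − 2 = 2

Summary:
  λ = 0: algebraic multiplicity = 1, geometric multiplicity = 1
  λ = 2: algebraic multiplicity = 3, geometric multiplicity = 2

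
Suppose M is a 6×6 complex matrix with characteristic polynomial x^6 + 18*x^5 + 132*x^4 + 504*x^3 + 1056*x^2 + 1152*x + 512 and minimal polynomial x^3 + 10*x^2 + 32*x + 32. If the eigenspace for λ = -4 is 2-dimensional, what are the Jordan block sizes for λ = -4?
Block sizes for λ = -4: [2, 1]

Step 1 — from the characteristic polynomial, algebraic multiplicity of λ = -4 is 3. From dim ker(M − (-4)·I) = 2, there are exactly 2 Jordan blocks for λ = -4.
Step 2 — from the minimal polynomial, the factor (x + 4)^2 tells us the largest block for λ = -4 has size 2.
Step 3 — with total size 3, 2 blocks, and largest block 2, the block sizes (in nonincreasing order) are [2, 1].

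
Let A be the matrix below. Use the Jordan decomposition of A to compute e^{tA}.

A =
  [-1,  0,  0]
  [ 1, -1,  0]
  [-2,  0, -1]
e^{tA} =
  [exp(-t), 0, 0]
  [t*exp(-t), exp(-t), 0]
  [-2*t*exp(-t), 0, exp(-t)]

Strategy: write A = P · J · P⁻¹ where J is a Jordan canonical form, so e^{tA} = P · e^{tJ} · P⁻¹, and e^{tJ} can be computed block-by-block.

A has Jordan form
J =
  [-1,  1,  0]
  [ 0, -1,  0]
  [ 0,  0, -1]
(up to reordering of blocks).

Per-block formulas:
  For a 2×2 Jordan block J_2(-1): exp(t · J_2(-1)) = e^(-1t)·(I + t·N), where N is the 2×2 nilpotent shift.
  For a 1×1 block at λ = -1: exp(t · [-1]) = [e^(-1t)].

After assembling e^{tJ} and conjugating by P, we get:

e^{tA} =
  [exp(-t), 0, 0]
  [t*exp(-t), exp(-t), 0]
  [-2*t*exp(-t), 0, exp(-t)]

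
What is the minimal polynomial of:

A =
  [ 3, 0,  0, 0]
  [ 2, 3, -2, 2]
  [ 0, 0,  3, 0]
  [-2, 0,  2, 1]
x^2 - 4*x + 3

The characteristic polynomial is χ_A(x) = (x - 3)^3*(x - 1), so the eigenvalues are known. The minimal polynomial is
  m_A(x) = Π_λ (x − λ)^{k_λ}
where k_λ is the size of the *largest* Jordan block for λ (equivalently, the smallest k with (A − λI)^k v = 0 for every generalised eigenvector v of λ).

  λ = 1: largest Jordan block has size 1, contributing (x − 1)
  λ = 3: largest Jordan block has size 1, contributing (x − 3)

So m_A(x) = (x - 3)*(x - 1) = x^2 - 4*x + 3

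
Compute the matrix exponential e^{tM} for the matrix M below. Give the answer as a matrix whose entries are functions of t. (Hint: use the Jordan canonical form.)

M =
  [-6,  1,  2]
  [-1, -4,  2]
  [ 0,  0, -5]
e^{tM} =
  [-t*exp(-5*t) + exp(-5*t), t*exp(-5*t), 2*t*exp(-5*t)]
  [-t*exp(-5*t), t*exp(-5*t) + exp(-5*t), 2*t*exp(-5*t)]
  [0, 0, exp(-5*t)]

Strategy: write M = P · J · P⁻¹ where J is a Jordan canonical form, so e^{tM} = P · e^{tJ} · P⁻¹, and e^{tJ} can be computed block-by-block.

M has Jordan form
J =
  [-5,  1,  0]
  [ 0, -5,  0]
  [ 0,  0, -5]
(up to reordering of blocks).

Per-block formulas:
  For a 2×2 Jordan block J_2(-5): exp(t · J_2(-5)) = e^(-5t)·(I + t·N), where N is the 2×2 nilpotent shift.
  For a 1×1 block at λ = -5: exp(t · [-5]) = [e^(-5t)].

After assembling e^{tJ} and conjugating by P, we get:

e^{tM} =
  [-t*exp(-5*t) + exp(-5*t), t*exp(-5*t), 2*t*exp(-5*t)]
  [-t*exp(-5*t), t*exp(-5*t) + exp(-5*t), 2*t*exp(-5*t)]
  [0, 0, exp(-5*t)]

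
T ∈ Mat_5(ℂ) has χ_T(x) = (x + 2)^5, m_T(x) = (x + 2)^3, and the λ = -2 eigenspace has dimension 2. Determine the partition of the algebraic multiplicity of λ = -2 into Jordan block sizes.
Block sizes for λ = -2: [3, 2]

Step 1 — from the characteristic polynomial, algebraic multiplicity of λ = -2 is 5. From dim ker(T − (-2)·I) = 2, there are exactly 2 Jordan blocks for λ = -2.
Step 2 — from the minimal polynomial, the factor (x + 2)^3 tells us the largest block for λ = -2 has size 3.
Step 3 — with total size 5, 2 blocks, and largest block 3, the block sizes (in nonincreasing order) are [3, 2].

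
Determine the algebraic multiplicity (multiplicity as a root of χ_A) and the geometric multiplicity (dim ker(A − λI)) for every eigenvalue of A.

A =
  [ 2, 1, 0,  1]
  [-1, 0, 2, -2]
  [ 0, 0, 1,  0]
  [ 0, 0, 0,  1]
λ = 1: alg = 4, geom = 2

Step 1 — factor the characteristic polynomial to read off the algebraic multiplicities:
  χ_A(x) = (x - 1)^4

Step 2 — compute geometric multiplicities via the rank-nullity identity g(λ) = n − rank(A − λI):
  rank(A − (1)·I) = 2, so dim ker(A − (1)·I) = n − 2 = 2

Summary:
  λ = 1: algebraic multiplicity = 4, geometric multiplicity = 2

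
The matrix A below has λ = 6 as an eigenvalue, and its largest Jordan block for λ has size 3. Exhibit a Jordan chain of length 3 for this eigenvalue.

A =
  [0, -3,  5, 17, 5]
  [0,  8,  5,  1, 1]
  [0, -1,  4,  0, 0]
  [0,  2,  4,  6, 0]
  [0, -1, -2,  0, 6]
A Jordan chain for λ = 6 of length 3:
v_1 = (3, 2, -1, 2, -1)ᵀ
v_2 = (5, 5, -2, 4, -2)ᵀ
v_3 = (0, 0, 1, 0, 0)ᵀ

Let N = A − (6)·I. We want v_3 with N^3 v_3 = 0 but N^2 v_3 ≠ 0; then v_{j-1} := N · v_j for j = 3, …, 2.

Pick v_3 = (0, 0, 1, 0, 0)ᵀ.
Then v_2 = N · v_3 = (5, 5, -2, 4, -2)ᵀ.
Then v_1 = N · v_2 = (3, 2, -1, 2, -1)ᵀ.

Sanity check: (A − (6)·I) v_1 = (0, 0, 0, 0, 0)ᵀ = 0. ✓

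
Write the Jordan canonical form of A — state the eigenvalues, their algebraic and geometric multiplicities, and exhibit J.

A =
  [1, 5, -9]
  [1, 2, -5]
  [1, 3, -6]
J_3(-1)

The characteristic polynomial is
  det(x·I − A) = x^3 + 3*x^2 + 3*x + 1 = (x + 1)^3

Eigenvalues and multiplicities (the geometric multiplicity of λ is n − rank(A − λI), which equals the number of Jordan blocks for λ):
  λ = -1: algebraic multiplicity = 3, geometric multiplicity = 1

Determining the block sizes for each eigenvalue:
  λ = -1: one block (gm = 1), so the single block has size am = 3 → block sizes [3]

Assembling the blocks gives a Jordan form
J =
  [-1,  1,  0]
  [ 0, -1,  1]
  [ 0,  0, -1]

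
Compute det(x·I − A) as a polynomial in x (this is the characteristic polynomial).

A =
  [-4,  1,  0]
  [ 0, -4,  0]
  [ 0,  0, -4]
x^3 + 12*x^2 + 48*x + 64

Expanding det(x·I − A) (e.g. by cofactor expansion or by noting that A is similar to its Jordan form J, which has the same characteristic polynomial as A) gives
  χ_A(x) = x^3 + 12*x^2 + 48*x + 64
which factors as (x + 4)^3. The eigenvalues (with algebraic multiplicities) are λ = -4 with multiplicity 3.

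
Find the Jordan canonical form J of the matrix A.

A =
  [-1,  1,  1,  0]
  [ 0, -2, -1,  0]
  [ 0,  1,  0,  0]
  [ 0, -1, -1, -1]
J_2(-1) ⊕ J_1(-1) ⊕ J_1(-1)

The characteristic polynomial is
  det(x·I − A) = x^4 + 4*x^3 + 6*x^2 + 4*x + 1 = (x + 1)^4

Eigenvalues and multiplicities (the geometric multiplicity of λ is n − rank(A − λI), which equals the number of Jordan blocks for λ):
  λ = -1: algebraic multiplicity = 4, geometric multiplicity = 3

Determining the block sizes for each eigenvalue:
  λ = -1: 3 blocks summing to 4 forces exactly one block of size 2 and the rest size 1 → block sizes [2, 1, 1]

Assembling the blocks gives a Jordan form
J =
  [-1,  1,  0,  0]
  [ 0, -1,  0,  0]
  [ 0,  0, -1,  0]
  [ 0,  0,  0, -1]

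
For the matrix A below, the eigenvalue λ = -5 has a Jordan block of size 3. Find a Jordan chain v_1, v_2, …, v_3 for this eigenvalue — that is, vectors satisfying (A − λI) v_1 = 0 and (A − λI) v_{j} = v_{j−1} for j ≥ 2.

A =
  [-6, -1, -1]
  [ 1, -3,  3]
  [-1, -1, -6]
A Jordan chain for λ = -5 of length 3:
v_1 = (1, -2, 1)ᵀ
v_2 = (-1, 1, -1)ᵀ
v_3 = (1, 0, 0)ᵀ

Let N = A − (-5)·I. We want v_3 with N^3 v_3 = 0 but N^2 v_3 ≠ 0; then v_{j-1} := N · v_j for j = 3, …, 2.

Pick v_3 = (1, 0, 0)ᵀ.
Then v_2 = N · v_3 = (-1, 1, -1)ᵀ.
Then v_1 = N · v_2 = (1, -2, 1)ᵀ.

Sanity check: (A − (-5)·I) v_1 = (0, 0, 0)ᵀ = 0. ✓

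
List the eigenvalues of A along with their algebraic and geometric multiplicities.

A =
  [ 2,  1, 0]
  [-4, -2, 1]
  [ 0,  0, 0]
λ = 0: alg = 3, geom = 1

Step 1 — factor the characteristic polynomial to read off the algebraic multiplicities:
  χ_A(x) = x^3

Step 2 — compute geometric multiplicities via the rank-nullity identity g(λ) = n − rank(A − λI):
  rank(A − (0)·I) = 2, so dim ker(A − (0)·I) = n − 2 = 1

Summary:
  λ = 0: algebraic multiplicity = 3, geometric multiplicity = 1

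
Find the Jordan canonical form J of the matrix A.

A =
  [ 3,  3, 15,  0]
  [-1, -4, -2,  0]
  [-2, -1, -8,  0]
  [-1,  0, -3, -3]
J_3(-3) ⊕ J_1(-3)

The characteristic polynomial is
  det(x·I − A) = x^4 + 12*x^3 + 54*x^2 + 108*x + 81 = (x + 3)^4

Eigenvalues and multiplicities (the geometric multiplicity of λ is n − rank(A − λI), which equals the number of Jordan blocks for λ):
  λ = -3: algebraic multiplicity = 4, geometric multiplicity = 2

Determining the block sizes for each eigenvalue:
  λ = -3: with am = 4 and gm = 2, the partition is not yet determined (e.g. several partitions of 4 into 2 parts exist). Let N = A − (-3)·I. Computing rank(N^1) = 2, rank(N^2) = 1, rank(N^3) = 0; the number of blocks of size ≥ j is rank(N^{j−1}) − rank(N^j), giving [2, 1, 1]. So we have 1 block(s) of size 3, 1 block(s) of size 1 → block sizes [3, 1]

Assembling the blocks gives a Jordan form
J =
  [-3,  1,  0,  0]
  [ 0, -3,  1,  0]
  [ 0,  0, -3,  0]
  [ 0,  0,  0, -3]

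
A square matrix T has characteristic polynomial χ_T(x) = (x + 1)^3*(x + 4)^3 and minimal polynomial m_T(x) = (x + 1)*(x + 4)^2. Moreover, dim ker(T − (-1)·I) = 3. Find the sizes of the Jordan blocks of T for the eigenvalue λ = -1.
Block sizes for λ = -1: [1, 1, 1]

Step 1 — from the characteristic polynomial, algebraic multiplicity of λ = -1 is 3. From dim ker(T − (-1)·I) = 3, there are exactly 3 Jordan blocks for λ = -1.
Step 2 — from the minimal polynomial, the factor (x + 1) tells us the largest block for λ = -1 has size 1.
Step 3 — with total size 3, 3 blocks, and largest block 1, the block sizes (in nonincreasing order) are [1, 1, 1].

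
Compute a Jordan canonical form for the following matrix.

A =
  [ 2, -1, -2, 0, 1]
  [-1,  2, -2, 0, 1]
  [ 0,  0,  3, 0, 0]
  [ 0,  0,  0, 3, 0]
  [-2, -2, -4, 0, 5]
J_2(3) ⊕ J_1(3) ⊕ J_1(3) ⊕ J_1(3)

The characteristic polynomial is
  det(x·I − A) = x^5 - 15*x^4 + 90*x^3 - 270*x^2 + 405*x - 243 = (x - 3)^5

Eigenvalues and multiplicities (the geometric multiplicity of λ is n − rank(A − λI), which equals the number of Jordan blocks for λ):
  λ = 3: algebraic multiplicity = 5, geometric multiplicity = 4

Determining the block sizes for each eigenvalue:
  λ = 3: 4 blocks summing to 5 forces exactly one block of size 2 and the rest size 1 → block sizes [2, 1, 1, 1]

Assembling the blocks gives a Jordan form
J =
  [3, 1, 0, 0, 0]
  [0, 3, 0, 0, 0]
  [0, 0, 3, 0, 0]
  [0, 0, 0, 3, 0]
  [0, 0, 0, 0, 3]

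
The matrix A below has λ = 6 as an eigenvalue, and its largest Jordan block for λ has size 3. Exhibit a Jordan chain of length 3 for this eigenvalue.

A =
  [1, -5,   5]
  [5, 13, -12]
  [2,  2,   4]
A Jordan chain for λ = 6 of length 3:
v_1 = (10, -14, -4)ᵀ
v_2 = (-5, 5, 2)ᵀ
v_3 = (1, 0, 0)ᵀ

Let N = A − (6)·I. We want v_3 with N^3 v_3 = 0 but N^2 v_3 ≠ 0; then v_{j-1} := N · v_j for j = 3, …, 2.

Pick v_3 = (1, 0, 0)ᵀ.
Then v_2 = N · v_3 = (-5, 5, 2)ᵀ.
Then v_1 = N · v_2 = (10, -14, -4)ᵀ.

Sanity check: (A − (6)·I) v_1 = (0, 0, 0)ᵀ = 0. ✓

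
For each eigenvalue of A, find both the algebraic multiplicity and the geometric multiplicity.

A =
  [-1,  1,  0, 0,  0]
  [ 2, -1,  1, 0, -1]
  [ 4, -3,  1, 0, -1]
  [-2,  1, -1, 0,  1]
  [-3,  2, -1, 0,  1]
λ = 0: alg = 5, geom = 3

Step 1 — factor the characteristic polynomial to read off the algebraic multiplicities:
  χ_A(x) = x^5

Step 2 — compute geometric multiplicities via the rank-nullity identity g(λ) = n − rank(A − λI):
  rank(A − (0)·I) = 2, so dim ker(A − (0)·I) = n − 2 = 3

Summary:
  λ = 0: algebraic multiplicity = 5, geometric multiplicity = 3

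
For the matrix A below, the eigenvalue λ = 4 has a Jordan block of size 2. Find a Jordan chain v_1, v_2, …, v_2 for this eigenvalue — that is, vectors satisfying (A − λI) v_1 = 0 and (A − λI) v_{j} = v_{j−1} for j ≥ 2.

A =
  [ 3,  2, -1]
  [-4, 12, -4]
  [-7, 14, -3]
A Jordan chain for λ = 4 of length 2:
v_1 = (-1, -4, -7)ᵀ
v_2 = (1, 0, 0)ᵀ

Let N = A − (4)·I. We want v_2 with N^2 v_2 = 0 but N^1 v_2 ≠ 0; then v_{j-1} := N · v_j for j = 2, …, 2.

Pick v_2 = (1, 0, 0)ᵀ.
Then v_1 = N · v_2 = (-1, -4, -7)ᵀ.

Sanity check: (A − (4)·I) v_1 = (0, 0, 0)ᵀ = 0. ✓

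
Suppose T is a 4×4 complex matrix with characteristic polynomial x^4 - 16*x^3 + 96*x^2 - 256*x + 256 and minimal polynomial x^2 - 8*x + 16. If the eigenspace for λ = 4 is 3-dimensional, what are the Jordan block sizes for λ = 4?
Block sizes for λ = 4: [2, 1, 1]

Step 1 — from the characteristic polynomial, algebraic multiplicity of λ = 4 is 4. From dim ker(T − (4)·I) = 3, there are exactly 3 Jordan blocks for λ = 4.
Step 2 — from the minimal polynomial, the factor (x − 4)^2 tells us the largest block for λ = 4 has size 2.
Step 3 — with total size 4, 3 blocks, and largest block 2, the block sizes (in nonincreasing order) are [2, 1, 1].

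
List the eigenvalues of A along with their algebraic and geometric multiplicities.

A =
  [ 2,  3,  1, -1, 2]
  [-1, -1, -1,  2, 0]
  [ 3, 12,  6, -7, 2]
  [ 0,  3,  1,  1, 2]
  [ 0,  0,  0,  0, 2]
λ = 2: alg = 5, geom = 3

Step 1 — factor the characteristic polynomial to read off the algebraic multiplicities:
  χ_A(x) = (x - 2)^5

Step 2 — compute geometric multiplicities via the rank-nullity identity g(λ) = n − rank(A − λI):
  rank(A − (2)·I) = 2, so dim ker(A − (2)·I) = n − 2 = 3

Summary:
  λ = 2: algebraic multiplicity = 5, geometric multiplicity = 3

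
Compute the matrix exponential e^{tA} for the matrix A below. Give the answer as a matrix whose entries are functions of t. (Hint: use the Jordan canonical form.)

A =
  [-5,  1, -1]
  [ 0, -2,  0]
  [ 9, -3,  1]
e^{tA} =
  [-3*t*exp(-2*t) + exp(-2*t), t*exp(-2*t), -t*exp(-2*t)]
  [0, exp(-2*t), 0]
  [9*t*exp(-2*t), -3*t*exp(-2*t), 3*t*exp(-2*t) + exp(-2*t)]

Strategy: write A = P · J · P⁻¹ where J is a Jordan canonical form, so e^{tA} = P · e^{tJ} · P⁻¹, and e^{tJ} can be computed block-by-block.

A has Jordan form
J =
  [-2,  1,  0]
  [ 0, -2,  0]
  [ 0,  0, -2]
(up to reordering of blocks).

Per-block formulas:
  For a 2×2 Jordan block J_2(-2): exp(t · J_2(-2)) = e^(-2t)·(I + t·N), where N is the 2×2 nilpotent shift.
  For a 1×1 block at λ = -2: exp(t · [-2]) = [e^(-2t)].

After assembling e^{tJ} and conjugating by P, we get:

e^{tA} =
  [-3*t*exp(-2*t) + exp(-2*t), t*exp(-2*t), -t*exp(-2*t)]
  [0, exp(-2*t), 0]
  [9*t*exp(-2*t), -3*t*exp(-2*t), 3*t*exp(-2*t) + exp(-2*t)]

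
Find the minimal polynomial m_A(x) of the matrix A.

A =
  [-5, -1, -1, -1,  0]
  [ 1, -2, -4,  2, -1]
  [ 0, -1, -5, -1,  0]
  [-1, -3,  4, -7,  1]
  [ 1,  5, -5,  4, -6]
x^3 + 15*x^2 + 75*x + 125

The characteristic polynomial is χ_A(x) = (x + 5)^5, so the eigenvalues are known. The minimal polynomial is
  m_A(x) = Π_λ (x − λ)^{k_λ}
where k_λ is the size of the *largest* Jordan block for λ (equivalently, the smallest k with (A − λI)^k v = 0 for every generalised eigenvector v of λ).

  λ = -5: largest Jordan block has size 3, contributing (x + 5)^3

So m_A(x) = (x + 5)^3 = x^3 + 15*x^2 + 75*x + 125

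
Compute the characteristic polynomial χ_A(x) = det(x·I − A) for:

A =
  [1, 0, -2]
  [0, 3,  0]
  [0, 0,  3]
x^3 - 7*x^2 + 15*x - 9

Expanding det(x·I − A) (e.g. by cofactor expansion or by noting that A is similar to its Jordan form J, which has the same characteristic polynomial as A) gives
  χ_A(x) = x^3 - 7*x^2 + 15*x - 9
which factors as (x - 3)^2*(x - 1). The eigenvalues (with algebraic multiplicities) are λ = 1 with multiplicity 1, λ = 3 with multiplicity 2.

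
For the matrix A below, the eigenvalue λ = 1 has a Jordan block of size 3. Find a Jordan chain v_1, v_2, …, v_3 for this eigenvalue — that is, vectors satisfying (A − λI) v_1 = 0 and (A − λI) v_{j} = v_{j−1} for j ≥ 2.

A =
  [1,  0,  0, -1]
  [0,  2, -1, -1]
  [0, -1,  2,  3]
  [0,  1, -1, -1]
A Jordan chain for λ = 1 of length 3:
v_1 = (-1, 1, 1, 0)ᵀ
v_2 = (0, 1, -1, 1)ᵀ
v_3 = (0, 1, 0, 0)ᵀ

Let N = A − (1)·I. We want v_3 with N^3 v_3 = 0 but N^2 v_3 ≠ 0; then v_{j-1} := N · v_j for j = 3, …, 2.

Pick v_3 = (0, 1, 0, 0)ᵀ.
Then v_2 = N · v_3 = (0, 1, -1, 1)ᵀ.
Then v_1 = N · v_2 = (-1, 1, 1, 0)ᵀ.

Sanity check: (A − (1)·I) v_1 = (0, 0, 0, 0)ᵀ = 0. ✓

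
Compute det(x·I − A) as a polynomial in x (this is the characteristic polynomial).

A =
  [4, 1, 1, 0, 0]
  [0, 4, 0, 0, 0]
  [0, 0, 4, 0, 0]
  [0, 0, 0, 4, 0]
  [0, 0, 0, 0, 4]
x^5 - 20*x^4 + 160*x^3 - 640*x^2 + 1280*x - 1024

Expanding det(x·I − A) (e.g. by cofactor expansion or by noting that A is similar to its Jordan form J, which has the same characteristic polynomial as A) gives
  χ_A(x) = x^5 - 20*x^4 + 160*x^3 - 640*x^2 + 1280*x - 1024
which factors as (x - 4)^5. The eigenvalues (with algebraic multiplicities) are λ = 4 with multiplicity 5.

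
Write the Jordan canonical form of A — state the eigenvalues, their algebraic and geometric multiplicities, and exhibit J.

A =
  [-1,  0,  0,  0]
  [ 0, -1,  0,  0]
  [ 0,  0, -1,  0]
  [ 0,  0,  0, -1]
J_1(-1) ⊕ J_1(-1) ⊕ J_1(-1) ⊕ J_1(-1)

The characteristic polynomial is
  det(x·I − A) = x^4 + 4*x^3 + 6*x^2 + 4*x + 1 = (x + 1)^4

Eigenvalues and multiplicities (the geometric multiplicity of λ is n − rank(A − λI), which equals the number of Jordan blocks for λ):
  λ = -1: algebraic multiplicity = 4, geometric multiplicity = 4

Determining the block sizes for each eigenvalue:
  λ = -1: gm = am = 4, so every block has size 1 → block sizes [1, 1, 1, 1]

Assembling the blocks gives a Jordan form
J =
  [-1,  0,  0,  0]
  [ 0, -1,  0,  0]
  [ 0,  0, -1,  0]
  [ 0,  0,  0, -1]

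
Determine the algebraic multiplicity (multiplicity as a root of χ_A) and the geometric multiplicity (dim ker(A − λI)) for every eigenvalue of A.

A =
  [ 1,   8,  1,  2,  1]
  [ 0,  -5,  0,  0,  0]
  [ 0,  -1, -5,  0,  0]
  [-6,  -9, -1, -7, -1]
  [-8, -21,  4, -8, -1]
λ = -5: alg = 3, geom = 2; λ = -1: alg = 2, geom = 1

Step 1 — factor the characteristic polynomial to read off the algebraic multiplicities:
  χ_A(x) = (x + 1)^2*(x + 5)^3

Step 2 — compute geometric multiplicities via the rank-nullity identity g(λ) = n − rank(A − λI):
  rank(A − (-5)·I) = 3, so dim ker(A − (-5)·I) = n − 3 = 2
  rank(A − (-1)·I) = 4, so dim ker(A − (-1)·I) = n − 4 = 1

Summary:
  λ = -5: algebraic multiplicity = 3, geometric multiplicity = 2
  λ = -1: algebraic multiplicity = 2, geometric multiplicity = 1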